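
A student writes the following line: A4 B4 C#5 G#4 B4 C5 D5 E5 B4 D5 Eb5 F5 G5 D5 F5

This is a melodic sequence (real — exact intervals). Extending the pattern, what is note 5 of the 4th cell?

Grouping in 5s, the 5th note of each cell is B4, D5, F5.
From F5, up a 3rd gives Ab5.

Ab5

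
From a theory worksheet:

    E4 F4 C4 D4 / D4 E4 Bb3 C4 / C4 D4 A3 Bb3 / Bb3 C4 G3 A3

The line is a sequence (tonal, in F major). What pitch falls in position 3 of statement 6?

E3

The unit is 4 notes. Position-3 pitches of the 4 shown cells: C4, Bb3, A3, G3.
Each moves down a 2nd. Continuing: F3 → E3.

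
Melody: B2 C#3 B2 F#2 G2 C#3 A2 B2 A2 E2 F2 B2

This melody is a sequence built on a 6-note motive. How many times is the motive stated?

12 notes in groups of 6 gives 12/6 = 2 statements.
Starts: B2, A2 — each down a 2nd.

2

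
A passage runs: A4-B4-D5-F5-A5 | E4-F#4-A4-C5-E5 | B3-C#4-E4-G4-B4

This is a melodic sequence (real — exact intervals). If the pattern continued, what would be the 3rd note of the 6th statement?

C#3

With 5-note cells, note 3 of each statement runs D5, A4, E4.
Extending down a 4th: B3 → F#3 → C#3.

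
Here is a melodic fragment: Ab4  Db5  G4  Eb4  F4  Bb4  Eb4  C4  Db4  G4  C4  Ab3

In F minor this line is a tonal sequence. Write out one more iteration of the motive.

Bb3 Eb4 Ab3 F3

Taking 4-note groups, the heads are Ab4, F4, Db4: the pattern moves down a 3rd.
Statement 4 starts on Bb3 and keeps the same diatonic contour: Bb3 Eb4 Ab3 F3.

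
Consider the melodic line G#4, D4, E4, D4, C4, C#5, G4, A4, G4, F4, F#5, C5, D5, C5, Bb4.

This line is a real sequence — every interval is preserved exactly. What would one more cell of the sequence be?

B5 F5 G5 F5 Eb5

Unit = 5 notes; the statements start on G#4, C#5, F#5, moving up a 4th each time.
So cell 4 is B5 F5 G5 F5 Eb5.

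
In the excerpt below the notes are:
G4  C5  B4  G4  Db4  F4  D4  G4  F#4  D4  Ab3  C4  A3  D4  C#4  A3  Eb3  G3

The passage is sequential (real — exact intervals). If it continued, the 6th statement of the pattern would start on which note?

The 6-note cells begin on G4, D4, A3 — each down a 4th from the last.
Continuing: E3 → B2 → F#2. Statement 6 starts on F#2.

F#2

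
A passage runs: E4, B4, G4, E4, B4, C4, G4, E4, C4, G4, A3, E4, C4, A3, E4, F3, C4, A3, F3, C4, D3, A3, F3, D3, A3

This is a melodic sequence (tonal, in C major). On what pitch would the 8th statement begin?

The 5-note cells begin on E4, C4, A3, F3, D3 — each down a 3rd from the last.
Continuing: B2 → G2 → E2. Statement 8 starts on E2.

E2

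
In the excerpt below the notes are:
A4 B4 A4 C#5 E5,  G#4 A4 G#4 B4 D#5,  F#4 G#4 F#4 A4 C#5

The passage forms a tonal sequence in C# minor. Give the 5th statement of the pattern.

With a 5-note motive the entries are A4, G#4, F#4, each down a 2nd from the previous.
Continuing the starts: E4 → D#4.
From D#4 the diatonic shape gives D#4 E4 D#4 F#4 A4.

D#4 E4 D#4 F#4 A4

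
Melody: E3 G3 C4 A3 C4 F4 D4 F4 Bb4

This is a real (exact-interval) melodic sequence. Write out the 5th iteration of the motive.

The 3-note cells begin on E3, A3, D4 — each up a 4th from the last.
Continuing the starts: G4 → C5.
From C5 the exact shape gives C5 Eb5 Ab5.

C5 Eb5 Ab5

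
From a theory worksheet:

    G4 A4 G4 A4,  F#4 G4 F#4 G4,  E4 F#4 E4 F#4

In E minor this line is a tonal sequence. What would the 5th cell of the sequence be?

C4 D4 C4 D4

Unit = 4 notes; the statements start on G4, F#4, E4, moving down a 2nd each time.
Continuing the starts: D4 → C4.
So cell 5 is C4 D4 C4 D4.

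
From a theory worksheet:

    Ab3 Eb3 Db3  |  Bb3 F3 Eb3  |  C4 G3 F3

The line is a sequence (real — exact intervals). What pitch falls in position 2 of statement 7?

The unit is 3 notes. Position-2 pitches of the 3 shown cells: Eb3, F3, G3.
Extending up a 2nd: A3 → B3 → C#4 → D#4.

D#4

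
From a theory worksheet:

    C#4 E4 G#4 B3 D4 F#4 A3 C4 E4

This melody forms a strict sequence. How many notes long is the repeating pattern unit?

3

9 notes total. Splitting into 3 groups of 3:
C#4 E4 G#4 | B3 D4 F#4 | A3 C4 E4
Every group is a transposition down a 2nd of the one before; no shorter unit works.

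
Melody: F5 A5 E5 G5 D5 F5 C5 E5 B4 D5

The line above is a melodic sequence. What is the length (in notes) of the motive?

2

There are 10 notes; a 2-note unit gives 5 cells:
F5 A5 | E5 G5 | D5 F5 | C5 E5 | B4 D5
That's a consistent down a 2nd shift per cell, and no other grouping gives one.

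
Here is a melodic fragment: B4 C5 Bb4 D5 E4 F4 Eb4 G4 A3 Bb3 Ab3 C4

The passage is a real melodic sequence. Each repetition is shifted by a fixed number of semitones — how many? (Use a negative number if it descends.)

Taking 4-note groups, the heads are B4, E4, A3: the pattern moves down a 5th.
B4 to E4 spans -7 semitones.

-7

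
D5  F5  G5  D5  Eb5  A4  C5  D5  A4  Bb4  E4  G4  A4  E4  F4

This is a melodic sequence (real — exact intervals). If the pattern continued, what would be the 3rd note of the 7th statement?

Grouping in 5s, the 3rd note of each cell is G5, D5, A4.
Extending down a 4th: E4 → B3 → F#3 → C#3.

C#3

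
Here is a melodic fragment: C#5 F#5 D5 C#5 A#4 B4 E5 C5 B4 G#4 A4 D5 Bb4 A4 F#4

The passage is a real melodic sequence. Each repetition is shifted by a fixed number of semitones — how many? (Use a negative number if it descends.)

-2

The 5-note cells begin on C#5, B4, A4 — each down a 2nd from the last.
C#5 to B4 spans -2 semitones.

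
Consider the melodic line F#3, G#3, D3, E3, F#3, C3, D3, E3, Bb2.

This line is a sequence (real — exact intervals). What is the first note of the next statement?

C3

With a 3-note motive the entries are F#3, E3, D3, each down a 2nd from the previous.
One more step down a 2nd gives C3.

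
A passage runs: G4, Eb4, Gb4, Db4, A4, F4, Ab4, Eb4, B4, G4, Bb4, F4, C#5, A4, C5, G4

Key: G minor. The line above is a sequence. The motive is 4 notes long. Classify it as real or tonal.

Each cell has the same semitone pattern (-4, 3, -5) — intervals are preserved exactly.
And Gb4 lies outside G minor, so the sequence is real rather than tonal.

real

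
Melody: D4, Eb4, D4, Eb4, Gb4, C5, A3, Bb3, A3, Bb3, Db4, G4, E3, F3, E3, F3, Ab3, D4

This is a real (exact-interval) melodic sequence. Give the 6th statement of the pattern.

C#2 D2 C#2 D2 F2 B2

The 6-note cells begin on D4, A3, E3 — each down a 4th from the last.
Continuing the starts: B2 → F#2 → C#2.
So cell 6 is C#2 D2 C#2 D2 F2 B2.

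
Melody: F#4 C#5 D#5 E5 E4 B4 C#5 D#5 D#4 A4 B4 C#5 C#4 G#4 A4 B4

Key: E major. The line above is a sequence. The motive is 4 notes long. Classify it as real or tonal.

Every note is diatonic to E major.
Cell 1 has +1 semitones from note 3 to 4, but cell 2 has +2 — the interval quality changes while the contour stays the same, which is the hallmark of a tonal sequence.

tonal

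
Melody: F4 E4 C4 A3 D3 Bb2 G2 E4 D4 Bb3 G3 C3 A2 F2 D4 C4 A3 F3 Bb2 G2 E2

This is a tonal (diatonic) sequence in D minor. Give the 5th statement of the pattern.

The 7-note cells begin on F4, E4, D4 — each down a 2nd from the last.
Continuing the starts: C4 → Bb3.
Statement 5 starts on Bb3 and keeps the same diatonic contour: Bb3 A3 F3 D3 G2 E2 C2.

Bb3 A3 F3 D3 G2 E2 C2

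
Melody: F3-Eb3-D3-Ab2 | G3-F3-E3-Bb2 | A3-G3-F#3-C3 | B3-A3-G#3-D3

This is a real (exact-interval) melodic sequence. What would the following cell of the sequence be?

C#4 B3 A#3 E3

With a 4-note motive the entries are F3, G3, A3, B3, each up a 2nd from the previous.
From C#4 the exact shape gives C#4 B3 A#3 E3.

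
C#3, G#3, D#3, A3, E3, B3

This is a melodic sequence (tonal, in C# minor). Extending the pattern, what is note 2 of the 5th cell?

The unit is 2 notes. Position-2 pitches of the 3 shown cells: G#3, A3, B3.
Extending up a 2nd: C#4 → D#4.

D#4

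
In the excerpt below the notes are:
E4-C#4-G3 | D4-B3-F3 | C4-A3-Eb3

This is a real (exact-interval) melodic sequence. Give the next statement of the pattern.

Unit = 3 notes; the statements start on E4, D4, C4, moving down a 2nd each time.
So cell 4 is Bb3 G3 Db3.

Bb3 G3 Db3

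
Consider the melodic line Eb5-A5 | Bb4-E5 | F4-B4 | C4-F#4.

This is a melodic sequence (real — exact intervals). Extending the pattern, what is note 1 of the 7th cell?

A2

The unit is 2 notes. Position-1 pitches of the 4 shown cells: Eb5, Bb4, F4, C4.
Each moves down a 4th. Continuing: G3 → D3 → A2.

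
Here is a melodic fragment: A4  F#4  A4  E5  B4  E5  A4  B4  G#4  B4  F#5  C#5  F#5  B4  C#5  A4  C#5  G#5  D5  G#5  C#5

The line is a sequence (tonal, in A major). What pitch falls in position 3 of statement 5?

E5

Grouping in 7s, the 3rd note of each cell is A4, B4, C#5.
Carrying that up a 2nd forward: D5 → E5.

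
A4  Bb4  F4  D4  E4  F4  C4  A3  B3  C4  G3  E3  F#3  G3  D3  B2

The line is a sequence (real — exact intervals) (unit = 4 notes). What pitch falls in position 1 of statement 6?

G#2

The unit is 4 notes. Position-1 pitches of the 4 shown cells: A4, E4, B3, F#3.
Each moves down a 4th. Continuing: C#3 → G#2.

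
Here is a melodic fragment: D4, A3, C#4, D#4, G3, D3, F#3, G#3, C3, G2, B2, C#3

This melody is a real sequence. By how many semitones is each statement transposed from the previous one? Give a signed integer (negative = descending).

-7

The 4-note cells begin on D4, G3, C3 — each down a 5th from the last.
D4 to G3 spans -7 semitones.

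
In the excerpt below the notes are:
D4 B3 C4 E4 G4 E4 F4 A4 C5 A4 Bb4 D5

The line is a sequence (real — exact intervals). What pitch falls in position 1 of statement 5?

Bb5

Grouping in 4s, the 1st note of each cell is D4, G4, C5.
Extending up a 4th: F5 → Bb5.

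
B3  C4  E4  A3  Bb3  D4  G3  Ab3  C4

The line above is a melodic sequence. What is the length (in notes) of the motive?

9 notes total. Splitting into 3 groups of 3:
B3 C4 E4 | A3 Bb3 D4 | G3 Ab3 C4
That's a consistent down a 2nd shift per cell, and no other grouping gives one.

3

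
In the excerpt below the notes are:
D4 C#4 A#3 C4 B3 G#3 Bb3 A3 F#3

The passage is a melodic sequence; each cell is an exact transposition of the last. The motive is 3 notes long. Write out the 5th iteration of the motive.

Gb3 F3 D3

The 3-note cells begin on D4, C4, Bb3 — each down a 2nd from the last.
Continuing the starts: Ab3 → Gb3.
From Gb3 the exact shape gives Gb3 F3 D3.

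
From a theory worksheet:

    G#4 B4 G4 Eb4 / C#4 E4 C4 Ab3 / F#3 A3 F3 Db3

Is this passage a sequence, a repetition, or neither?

Each 4-note cell is the previous one transposed down a 5th.

sequence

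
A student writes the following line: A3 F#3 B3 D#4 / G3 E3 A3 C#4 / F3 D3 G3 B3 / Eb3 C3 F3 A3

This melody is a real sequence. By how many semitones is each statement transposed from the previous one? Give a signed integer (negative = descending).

-2

Unit = 4 notes; the statements start on A3, G3, F3, Eb3, moving down a 2nd each time.
Counting half-steps from A3 to G3: -2.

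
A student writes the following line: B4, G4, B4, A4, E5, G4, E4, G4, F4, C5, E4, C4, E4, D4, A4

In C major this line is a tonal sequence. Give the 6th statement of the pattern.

Taking 5-note groups, the heads are B4, G4, E4: the pattern moves down a 3rd.
Carrying on: C4 → A3 → F3.
So cell 6 is F3 D3 F3 E3 B3.

F3 D3 F3 E3 B3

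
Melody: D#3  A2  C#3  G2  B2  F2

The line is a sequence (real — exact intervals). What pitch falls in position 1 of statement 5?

Grouping in 2s, the 1st note of each cell is D#3, C#3, B2.
Each moves down a 2nd. Continuing: A2 → G2.

G2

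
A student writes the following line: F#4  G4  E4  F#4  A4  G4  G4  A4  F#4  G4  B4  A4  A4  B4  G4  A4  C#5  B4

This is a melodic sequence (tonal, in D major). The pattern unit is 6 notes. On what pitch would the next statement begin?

B4

Unit = 6 notes; the statements start on F#4, G4, A4, moving up a 2nd each time.
One more step up a 2nd gives B4.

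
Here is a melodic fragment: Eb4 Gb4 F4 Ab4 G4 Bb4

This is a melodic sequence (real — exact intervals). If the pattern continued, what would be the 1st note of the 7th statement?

D#5

Grouping in 2s, the 1st note of each cell is Eb4, F4, G4.
Each moves up a 2nd. Continuing: A4 → B4 → C#5 → D#5.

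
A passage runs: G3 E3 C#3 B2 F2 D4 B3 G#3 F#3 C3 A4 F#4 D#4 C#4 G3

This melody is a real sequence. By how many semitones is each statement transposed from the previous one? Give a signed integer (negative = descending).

With a 5-note motive the entries are G3, D4, A4, each up a 5th from the previous.
G3 to D4 spans +7 semitones.

7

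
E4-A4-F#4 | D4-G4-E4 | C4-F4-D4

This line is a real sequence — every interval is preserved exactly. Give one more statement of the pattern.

Taking 3-note groups, the heads are E4, D4, C4: the pattern moves down a 2nd.
From Bb3 the exact shape gives Bb3 Eb4 C4.

Bb3 Eb4 C4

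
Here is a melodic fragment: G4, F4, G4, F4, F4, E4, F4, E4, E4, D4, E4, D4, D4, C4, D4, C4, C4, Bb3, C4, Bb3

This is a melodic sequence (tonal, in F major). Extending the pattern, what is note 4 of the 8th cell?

Grouping in 4s, the 4th note of each cell is F4, E4, D4, C4, Bb3.
Carrying that down a 2nd forward: A3 → G3 → F3.

F3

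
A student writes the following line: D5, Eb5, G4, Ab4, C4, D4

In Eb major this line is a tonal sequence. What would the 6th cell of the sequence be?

Taking 2-note groups, the heads are D5, G4, C4: the pattern moves down a 5th.
Extending down a 5th: F3 → Bb2 → Eb2.
From Eb2 the diatonic shape gives Eb2 F2.

Eb2 F2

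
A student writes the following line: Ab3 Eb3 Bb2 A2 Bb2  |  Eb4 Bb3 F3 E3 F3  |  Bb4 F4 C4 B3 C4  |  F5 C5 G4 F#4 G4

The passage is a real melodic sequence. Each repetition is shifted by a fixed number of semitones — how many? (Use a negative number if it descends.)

With a 5-note motive the entries are Ab3, Eb4, Bb4, F5, each up a 5th from the previous.
Counting half-steps from Ab3 to Eb4: 7.

7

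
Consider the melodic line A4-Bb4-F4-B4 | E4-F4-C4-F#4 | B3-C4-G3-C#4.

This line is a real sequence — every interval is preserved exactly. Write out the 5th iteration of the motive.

The 4-note cells begin on A4, E4, B3 — each down a 4th from the last.
Carrying on: F#3 → C#3.
Statement 5 starts on C#3 and keeps the same exact contour: C#3 D3 A2 D#3.

C#3 D3 A2 D#3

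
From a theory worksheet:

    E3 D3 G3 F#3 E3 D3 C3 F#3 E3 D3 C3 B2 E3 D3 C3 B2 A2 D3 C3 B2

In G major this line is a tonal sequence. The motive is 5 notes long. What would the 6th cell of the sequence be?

G2 F#2 B2 A2 G2

The 5-note cells begin on E3, D3, C3, B2 — each down a 2nd from the last.
Carrying on: A2 → G2.
Statement 6 starts on G2 and keeps the same diatonic contour: G2 F#2 B2 A2 G2.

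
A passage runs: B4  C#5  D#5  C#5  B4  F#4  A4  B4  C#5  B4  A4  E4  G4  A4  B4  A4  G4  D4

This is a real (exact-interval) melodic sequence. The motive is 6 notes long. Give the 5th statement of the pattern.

Eb4 F4 G4 F4 Eb4 Bb3

Taking 6-note groups, the heads are B4, A4, G4: the pattern moves down a 2nd.
Continuing the starts: F4 → Eb4.
Statement 5 starts on Eb4 and keeps the same exact contour: Eb4 F4 G4 F4 Eb4 Bb3.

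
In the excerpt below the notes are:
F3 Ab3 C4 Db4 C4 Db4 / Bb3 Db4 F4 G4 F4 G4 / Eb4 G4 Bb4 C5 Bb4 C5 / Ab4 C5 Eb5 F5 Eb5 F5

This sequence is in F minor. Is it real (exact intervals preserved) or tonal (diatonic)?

Every note is diatonic to F minor.
Cell 1 has +1 semitones from note 3 to 4, but cell 2 has +2 — the interval quality changes while the contour stays the same, which is the hallmark of a tonal sequence.

tonal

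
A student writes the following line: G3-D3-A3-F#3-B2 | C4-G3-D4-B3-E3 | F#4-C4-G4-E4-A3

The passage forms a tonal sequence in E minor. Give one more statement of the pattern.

B4 F#4 C5 A4 D4

With a 5-note motive the entries are G3, C4, F#4, each up a 4th from the previous.
Statement 4 starts on B4 and keeps the same diatonic contour: B4 F#4 C5 A4 D4.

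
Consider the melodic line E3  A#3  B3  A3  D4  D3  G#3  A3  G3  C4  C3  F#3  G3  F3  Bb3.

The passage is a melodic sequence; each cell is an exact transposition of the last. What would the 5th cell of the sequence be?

Ab2 D3 Eb3 Db3 Gb3

The 5-note cells begin on E3, D3, C3 — each down a 2nd from the last.
Extending down a 2nd: Bb2 → Ab2.
So cell 5 is Ab2 D3 Eb3 Db3 Gb3.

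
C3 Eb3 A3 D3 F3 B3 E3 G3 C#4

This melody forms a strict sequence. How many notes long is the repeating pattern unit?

Try groups of 3 (3 cells in 9 notes):
C3 Eb3 A3 | D3 F3 B3 | E3 G3 C#4
Each cell is the previous one up a 2nd — so the unit is 3 notes.

3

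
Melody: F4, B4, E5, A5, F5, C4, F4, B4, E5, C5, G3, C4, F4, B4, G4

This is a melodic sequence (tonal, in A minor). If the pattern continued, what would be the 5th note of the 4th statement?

D4

Grouping in 5s, the 5th note of each cell is F5, C5, G4.
Each moves down a 4th; the next is D4.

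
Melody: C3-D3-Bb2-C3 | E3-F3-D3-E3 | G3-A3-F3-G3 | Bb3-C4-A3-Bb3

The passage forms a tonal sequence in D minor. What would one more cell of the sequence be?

D4 E4 C4 D4

With a 4-note motive the entries are C3, E3, G3, Bb3, each up a 3rd from the previous.
Statement 5 starts on D4 and keeps the same diatonic contour: D4 E4 C4 D4.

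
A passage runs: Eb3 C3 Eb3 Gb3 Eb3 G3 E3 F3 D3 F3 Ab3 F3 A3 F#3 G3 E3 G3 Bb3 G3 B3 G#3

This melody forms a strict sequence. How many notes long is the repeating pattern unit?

There are 21 notes; a 7-note unit gives 3 cells:
Eb3 C3 Eb3 Gb3 Eb3 G3 E3 | F3 D3 F3 Ab3 F3 A3 F#3 | G3 E3 G3 Bb3 G3 B3 G#3
Every group is a transposition up a 2nd of the one before; no shorter unit works.

7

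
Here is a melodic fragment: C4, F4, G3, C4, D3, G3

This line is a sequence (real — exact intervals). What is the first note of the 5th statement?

E2

With a 2-note motive the entries are C4, G3, D3, each down a 4th from the previous.
Continuing: A2 → E2. Statement 5 starts on E2.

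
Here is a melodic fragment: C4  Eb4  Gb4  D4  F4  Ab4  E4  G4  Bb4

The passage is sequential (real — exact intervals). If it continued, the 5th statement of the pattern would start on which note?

G#4

Taking 3-note groups, the heads are C4, D4, E4: the pattern moves up a 2nd.
Continuing: F#4 → G#4. Statement 5 starts on G#4.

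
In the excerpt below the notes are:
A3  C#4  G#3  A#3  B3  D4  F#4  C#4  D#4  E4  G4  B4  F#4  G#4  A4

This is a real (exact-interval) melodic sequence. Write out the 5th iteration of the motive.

Unit = 5 notes; the statements start on A3, D4, G4, moving up a 4th each time.
Extending up a 4th: C5 → F5.
Statement 5 starts on F5 and keeps the same exact contour: F5 A5 E5 F#5 G5.

F5 A5 E5 F#5 G5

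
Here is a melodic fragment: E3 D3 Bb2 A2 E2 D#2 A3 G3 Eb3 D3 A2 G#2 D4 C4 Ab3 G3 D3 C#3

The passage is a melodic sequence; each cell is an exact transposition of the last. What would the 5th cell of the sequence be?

C5 Bb4 Gb4 F4 C4 B3

Taking 6-note groups, the heads are E3, A3, D4: the pattern moves up a 4th.
Continuing the starts: G4 → C5.
From C5 the exact shape gives C5 Bb4 Gb4 F4 C4 B3.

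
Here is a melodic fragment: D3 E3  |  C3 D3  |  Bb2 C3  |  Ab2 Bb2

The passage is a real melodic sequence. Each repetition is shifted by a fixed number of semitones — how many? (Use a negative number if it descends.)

-2

The 2-note cells begin on D3, C3, Bb2, Ab2 — each down a 2nd from the last.
D3 to C3 spans -2 semitones.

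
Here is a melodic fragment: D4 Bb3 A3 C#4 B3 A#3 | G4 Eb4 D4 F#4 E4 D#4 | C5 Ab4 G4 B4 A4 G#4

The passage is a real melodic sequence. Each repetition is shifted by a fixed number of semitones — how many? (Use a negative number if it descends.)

With a 6-note motive the entries are D4, G4, C5, each up a 4th from the previous.
Counting half-steps from D4 to G4: 5.

5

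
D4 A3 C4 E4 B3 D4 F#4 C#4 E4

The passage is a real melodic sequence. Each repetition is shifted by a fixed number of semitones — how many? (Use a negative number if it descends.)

2

With a 3-note motive the entries are D4, E4, F#4, each up a 2nd from the previous.
Counting half-steps from D4 to E4: 2.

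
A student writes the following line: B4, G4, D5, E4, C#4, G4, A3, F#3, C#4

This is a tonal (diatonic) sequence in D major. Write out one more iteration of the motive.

The 3-note cells begin on B4, E4, A3 — each down a 5th from the last.
From D3 the diatonic shape gives D3 B2 F#3.

D3 B2 F#3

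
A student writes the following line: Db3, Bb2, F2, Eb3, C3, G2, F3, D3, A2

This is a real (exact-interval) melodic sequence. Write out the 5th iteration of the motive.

Unit = 3 notes; the statements start on Db3, Eb3, F3, moving up a 2nd each time.
Carrying on: G3 → A3.
Statement 5 starts on A3 and keeps the same exact contour: A3 F#3 C#3.

A3 F#3 C#3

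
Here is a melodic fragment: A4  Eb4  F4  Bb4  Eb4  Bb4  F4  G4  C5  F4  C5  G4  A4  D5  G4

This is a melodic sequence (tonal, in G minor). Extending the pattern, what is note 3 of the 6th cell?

D5

Grouping in 5s, the 3rd note of each cell is F4, G4, A4.
Extending up a 2nd: Bb4 → C5 → D5.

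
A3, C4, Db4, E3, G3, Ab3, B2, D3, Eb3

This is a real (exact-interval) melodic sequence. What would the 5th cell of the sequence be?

Taking 3-note groups, the heads are A3, E3, B2: the pattern moves down a 4th.
Carrying on: F#2 → C#2.
Statement 5 starts on C#2 and keeps the same exact contour: C#2 E2 F2.

C#2 E2 F2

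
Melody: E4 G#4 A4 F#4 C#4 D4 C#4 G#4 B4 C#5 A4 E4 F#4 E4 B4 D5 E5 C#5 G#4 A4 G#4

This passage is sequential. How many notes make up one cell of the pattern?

21 notes total. Splitting into 3 groups of 7:
E4 G#4 A4 F#4 C#4 D4 C#4 | G#4 B4 C#5 A4 E4 F#4 E4 | B4 D5 E5 C#5 G#4 A4 G#4
That's a consistent up a 3rd shift per cell, and no other grouping gives one.

7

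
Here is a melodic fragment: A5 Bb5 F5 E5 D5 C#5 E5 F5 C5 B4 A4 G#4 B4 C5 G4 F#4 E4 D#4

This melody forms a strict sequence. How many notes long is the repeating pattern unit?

6

There are 18 notes; a 6-note unit gives 3 cells:
A5 Bb5 F5 E5 D5 C#5 | E5 F5 C5 B4 A4 G#4 | B4 C5 G4 F#4 E4 D#4
Every group is a transposition down a 4th of the one before; no shorter unit works.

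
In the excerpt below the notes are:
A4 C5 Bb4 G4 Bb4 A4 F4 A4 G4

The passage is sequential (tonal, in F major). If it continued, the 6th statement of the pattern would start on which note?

With a 3-note motive the entries are A4, G4, F4, each down a 2nd from the previous.
Extending the heads down a 2nd: E4 → D4 → C4.

C4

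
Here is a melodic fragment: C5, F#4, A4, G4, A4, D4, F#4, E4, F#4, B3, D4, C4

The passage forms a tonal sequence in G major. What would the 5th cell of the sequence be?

B3 E3 G3 F#3

With a 4-note motive the entries are C5, A4, F#4, each down a 3rd from the previous.
Extending down a 3rd: D4 → B3.
From B3 the diatonic shape gives B3 E3 G3 F#3.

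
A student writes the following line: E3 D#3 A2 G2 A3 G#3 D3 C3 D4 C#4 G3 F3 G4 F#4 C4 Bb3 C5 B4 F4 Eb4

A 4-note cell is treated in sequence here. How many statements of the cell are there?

5

20 notes in groups of 4 gives 20/4 = 5 statements.
Starts: E3, A3, D4, G4, C5 — each up a 4th.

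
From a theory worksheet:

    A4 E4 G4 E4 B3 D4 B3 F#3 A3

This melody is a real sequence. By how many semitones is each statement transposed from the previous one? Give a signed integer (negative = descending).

The 3-note cells begin on A4, E4, B3 — each down a 4th from the last.
Counting half-steps from A4 to E4: -5.

-5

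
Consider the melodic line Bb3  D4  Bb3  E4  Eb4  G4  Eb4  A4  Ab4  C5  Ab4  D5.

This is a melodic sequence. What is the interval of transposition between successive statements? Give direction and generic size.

up a 4th

Taking 4-note groups, the heads are Bb3, Eb4, Ab4: the pattern moves up a 4th.
From Bb3 to Eb4: up a 4th.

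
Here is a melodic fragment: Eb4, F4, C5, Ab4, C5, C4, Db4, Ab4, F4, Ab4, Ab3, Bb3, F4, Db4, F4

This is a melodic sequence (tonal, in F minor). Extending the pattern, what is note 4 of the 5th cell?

G3

Grouping in 5s, the 4th note of each cell is Ab4, F4, Db4.
Each moves down a 3rd. Continuing: Bb3 → G3.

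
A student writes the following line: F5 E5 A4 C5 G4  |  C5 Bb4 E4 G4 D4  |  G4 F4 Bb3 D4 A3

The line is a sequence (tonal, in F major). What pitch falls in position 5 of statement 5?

The unit is 5 notes. Position-5 pitches of the 3 shown cells: G4, D4, A3.
Each moves down a 4th. Continuing: E3 → Bb2.

Bb2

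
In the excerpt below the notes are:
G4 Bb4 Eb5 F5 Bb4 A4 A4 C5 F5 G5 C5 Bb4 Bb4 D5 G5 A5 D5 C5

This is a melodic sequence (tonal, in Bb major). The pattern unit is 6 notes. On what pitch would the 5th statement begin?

Taking 6-note groups, the heads are G4, A4, Bb4: the pattern moves up a 2nd.
Extending the heads up a 2nd: C5 → D5.

D5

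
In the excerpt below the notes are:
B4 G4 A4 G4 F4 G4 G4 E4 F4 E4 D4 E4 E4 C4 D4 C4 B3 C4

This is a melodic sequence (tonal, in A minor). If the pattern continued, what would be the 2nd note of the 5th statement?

With 6-note cells, note 2 of each statement runs G4, E4, C4.
Carrying that down a 3rd forward: A3 → F3.

F3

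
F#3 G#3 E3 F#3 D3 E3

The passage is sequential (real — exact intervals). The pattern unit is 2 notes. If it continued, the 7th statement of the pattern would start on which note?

Gb2

Unit = 2 notes; the statements start on F#3, E3, D3, moving down a 2nd each time.
Continuing: C3 → Bb2 → Ab2 → Gb2. Statement 7 starts on Gb2.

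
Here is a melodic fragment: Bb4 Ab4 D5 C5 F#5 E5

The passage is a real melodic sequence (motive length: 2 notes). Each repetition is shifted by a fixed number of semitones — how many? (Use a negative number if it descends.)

4

The 2-note cells begin on Bb4, D5, F#5 — each up a 3rd from the last.
Counting half-steps from Bb4 to D5: 4.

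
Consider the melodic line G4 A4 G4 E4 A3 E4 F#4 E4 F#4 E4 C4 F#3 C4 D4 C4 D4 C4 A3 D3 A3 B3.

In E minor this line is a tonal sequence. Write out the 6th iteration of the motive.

D3 E3 D3 B2 E2 B2 C3

Taking 7-note groups, the heads are G4, E4, C4: the pattern moves down a 3rd.
Continuing the starts: A3 → F#3 → D3.
Statement 6 starts on D3 and keeps the same diatonic contour: D3 E3 D3 B2 E2 B2 C3.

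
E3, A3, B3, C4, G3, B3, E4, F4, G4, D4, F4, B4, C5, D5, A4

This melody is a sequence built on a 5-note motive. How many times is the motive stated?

3

15 notes in groups of 5 gives 15/5 = 3 statements.
Starts: E3, B3, F4 — each up a 5th.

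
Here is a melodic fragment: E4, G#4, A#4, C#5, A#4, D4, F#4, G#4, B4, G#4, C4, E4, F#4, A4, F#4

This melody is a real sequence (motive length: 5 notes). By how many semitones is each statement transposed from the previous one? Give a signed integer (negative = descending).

-2

Taking 5-note groups, the heads are E4, D4, C4: the pattern moves down a 2nd.
Counting half-steps from E4 to D4: -2.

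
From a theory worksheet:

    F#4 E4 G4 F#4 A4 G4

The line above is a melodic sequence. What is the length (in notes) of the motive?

2

Try groups of 2 (3 cells in 6 notes):
F#4 E4 | G4 F#4 | A4 G4
That's a consistent up a 2nd shift per cell, and no other grouping gives one.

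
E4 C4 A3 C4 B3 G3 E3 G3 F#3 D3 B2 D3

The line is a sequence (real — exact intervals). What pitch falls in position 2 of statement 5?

The unit is 4 notes. Position-2 pitches of the 3 shown cells: C4, G3, D3.
Carrying that down a 4th forward: A2 → E2.

E2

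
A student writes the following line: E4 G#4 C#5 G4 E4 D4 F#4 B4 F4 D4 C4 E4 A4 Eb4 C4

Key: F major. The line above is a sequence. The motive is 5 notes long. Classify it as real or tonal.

real

Each cell has the same semitone pattern (4, 5, -6, -3) — intervals are preserved exactly.
And G#4 lies outside F major, so the sequence is real rather than tonal.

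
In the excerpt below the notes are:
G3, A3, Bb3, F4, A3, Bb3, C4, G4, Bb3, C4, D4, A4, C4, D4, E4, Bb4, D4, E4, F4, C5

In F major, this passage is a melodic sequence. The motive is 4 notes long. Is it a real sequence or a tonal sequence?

Every note is diatonic to F major.
Cell 1 has +2 semitones from note 1 to 2, but cell 2 has +1 — the interval quality changes while the contour stays the same, which is the hallmark of a tonal sequence.

tonal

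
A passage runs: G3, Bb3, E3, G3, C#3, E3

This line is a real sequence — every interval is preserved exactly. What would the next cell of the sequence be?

A#2 C#3

With a 2-note motive the entries are G3, E3, C#3, each down a 3rd from the previous.
From A#2 the exact shape gives A#2 C#3.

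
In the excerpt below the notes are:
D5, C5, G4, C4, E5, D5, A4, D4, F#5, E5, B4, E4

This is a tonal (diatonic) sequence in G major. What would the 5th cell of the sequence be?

A5 G5 D5 G4

The 4-note cells begin on D5, E5, F#5 — each up a 2nd from the last.
Extending up a 2nd: G5 → A5.
From A5 the diatonic shape gives A5 G5 D5 G4.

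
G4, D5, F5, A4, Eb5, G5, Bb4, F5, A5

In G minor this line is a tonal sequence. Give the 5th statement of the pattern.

D5 A5 C6

Unit = 3 notes; the statements start on G4, A4, Bb4, moving up a 2nd each time.
Extending up a 2nd: C5 → D5.
Statement 5 starts on D5 and keeps the same diatonic contour: D5 A5 C6.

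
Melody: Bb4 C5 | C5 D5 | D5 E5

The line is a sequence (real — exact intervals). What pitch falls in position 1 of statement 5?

F#5

The unit is 2 notes. Position-1 pitches of the 3 shown cells: Bb4, C5, D5.
Extending up a 2nd: E5 → F#5.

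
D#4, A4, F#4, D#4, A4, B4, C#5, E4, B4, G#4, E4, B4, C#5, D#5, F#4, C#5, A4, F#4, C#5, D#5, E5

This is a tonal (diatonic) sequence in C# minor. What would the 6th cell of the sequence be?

B4 F#5 D#5 B4 F#5 G#5 A5

With a 7-note motive the entries are D#4, E4, F#4, each up a 2nd from the previous.
Carrying on: G#4 → A4 → B4.
So cell 6 is B4 F#5 D#5 B4 F#5 G#5 A5.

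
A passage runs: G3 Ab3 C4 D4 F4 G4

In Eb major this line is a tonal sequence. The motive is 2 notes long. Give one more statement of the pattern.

The 2-note cells begin on G3, C4, F4 — each up a 4th from the last.
Statement 4 starts on Bb4 and keeps the same diatonic contour: Bb4 C5.

Bb4 C5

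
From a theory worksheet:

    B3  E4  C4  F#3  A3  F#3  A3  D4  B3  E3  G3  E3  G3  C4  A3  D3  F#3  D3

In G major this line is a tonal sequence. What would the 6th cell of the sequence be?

D3 G3 E3 A2 C3 A2

Taking 6-note groups, the heads are B3, A3, G3: the pattern moves down a 2nd.
Carrying on: F#3 → E3 → D3.
From D3 the diatonic shape gives D3 G3 E3 A2 C3 A2.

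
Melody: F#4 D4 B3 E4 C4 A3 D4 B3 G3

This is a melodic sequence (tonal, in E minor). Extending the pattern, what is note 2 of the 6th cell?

The unit is 3 notes. Position-2 pitches of the 3 shown cells: D4, C4, B3.
Extending down a 2nd: A3 → G3 → F#3.

F#3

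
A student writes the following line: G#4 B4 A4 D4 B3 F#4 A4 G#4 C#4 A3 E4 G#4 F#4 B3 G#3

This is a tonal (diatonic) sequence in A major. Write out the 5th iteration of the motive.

C#4 E4 D4 G#3 E3

With a 5-note motive the entries are G#4, F#4, E4, each down a 2nd from the previous.
Carrying on: D4 → C#4.
Statement 5 starts on C#4 and keeps the same diatonic contour: C#4 E4 D4 G#3 E3.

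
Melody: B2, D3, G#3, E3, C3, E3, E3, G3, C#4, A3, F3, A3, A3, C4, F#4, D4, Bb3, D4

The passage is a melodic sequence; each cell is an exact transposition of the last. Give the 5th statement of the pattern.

G4 Bb4 E5 C5 Ab4 C5

The 6-note cells begin on B2, E3, A3 — each up a 4th from the last.
Extending up a 4th: D4 → G4.
So cell 5 is G4 Bb4 E5 C5 Ab4 C5.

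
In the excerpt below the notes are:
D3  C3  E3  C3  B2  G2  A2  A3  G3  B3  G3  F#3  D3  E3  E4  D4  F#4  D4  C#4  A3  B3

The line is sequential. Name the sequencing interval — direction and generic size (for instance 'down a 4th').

up a 5th

The 7-note cells begin on D3, A3, E4 — each up a 5th from the last.
D3 to A3 is up a 5th.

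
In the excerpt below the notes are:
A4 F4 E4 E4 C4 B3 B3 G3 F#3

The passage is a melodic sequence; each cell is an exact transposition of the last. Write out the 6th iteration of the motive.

With a 3-note motive the entries are A4, E4, B3, each down a 4th from the previous.
Carrying on: F#3 → C#3 → G#2.
From G#2 the exact shape gives G#2 E2 D#2.

G#2 E2 D#2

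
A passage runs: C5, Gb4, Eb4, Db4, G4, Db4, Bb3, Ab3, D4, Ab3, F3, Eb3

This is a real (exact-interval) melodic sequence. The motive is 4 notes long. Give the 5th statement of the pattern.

E3 Bb2 G2 F2

Taking 4-note groups, the heads are C5, G4, D4: the pattern moves down a 4th.
Continuing the starts: A3 → E3.
From E3 the exact shape gives E3 Bb2 G2 F2.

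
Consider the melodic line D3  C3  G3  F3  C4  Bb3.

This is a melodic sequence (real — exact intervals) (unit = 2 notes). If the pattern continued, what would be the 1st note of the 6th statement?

Eb5

The unit is 2 notes. Position-1 pitches of the 3 shown cells: D3, G3, C4.
Extending up a 4th: F4 → Bb4 → Eb5.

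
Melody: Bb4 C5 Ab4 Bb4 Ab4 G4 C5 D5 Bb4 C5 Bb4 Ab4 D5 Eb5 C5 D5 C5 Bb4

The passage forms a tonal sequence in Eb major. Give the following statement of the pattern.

Eb5 F5 D5 Eb5 D5 C5

Unit = 6 notes; the statements start on Bb4, C5, D5, moving up a 2nd each time.
Statement 4 starts on Eb5 and keeps the same diatonic contour: Eb5 F5 D5 Eb5 D5 C5.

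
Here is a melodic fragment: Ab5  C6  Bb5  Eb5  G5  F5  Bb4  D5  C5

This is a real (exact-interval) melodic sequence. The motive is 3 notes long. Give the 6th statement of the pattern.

The 3-note cells begin on Ab5, Eb5, Bb4 — each down a 4th from the last.
Carrying on: F4 → C4 → G3.
Statement 6 starts on G3 and keeps the same exact contour: G3 B3 A3.

G3 B3 A3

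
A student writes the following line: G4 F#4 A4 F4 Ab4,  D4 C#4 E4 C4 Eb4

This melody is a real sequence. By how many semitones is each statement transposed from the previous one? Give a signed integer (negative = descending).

-5

Unit = 5 notes; the statements start on G4, D4, moving down a 4th each time.
G4 to D4 spans -5 semitones.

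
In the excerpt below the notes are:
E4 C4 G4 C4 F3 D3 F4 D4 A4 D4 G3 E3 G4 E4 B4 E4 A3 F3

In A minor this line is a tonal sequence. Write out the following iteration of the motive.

A4 F4 C5 F4 B3 G3

The 6-note cells begin on E4, F4, G4 — each up a 2nd from the last.
Statement 4 starts on A4 and keeps the same diatonic contour: A4 F4 C5 F4 B3 G3.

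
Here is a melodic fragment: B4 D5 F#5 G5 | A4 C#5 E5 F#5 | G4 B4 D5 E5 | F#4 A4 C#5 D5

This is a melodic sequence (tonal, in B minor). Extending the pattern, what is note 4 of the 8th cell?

With 4-note cells, note 4 of each statement runs G5, F#5, E5, D5.
Carrying that down a 2nd forward: C#5 → B4 → A4 → G4.

G4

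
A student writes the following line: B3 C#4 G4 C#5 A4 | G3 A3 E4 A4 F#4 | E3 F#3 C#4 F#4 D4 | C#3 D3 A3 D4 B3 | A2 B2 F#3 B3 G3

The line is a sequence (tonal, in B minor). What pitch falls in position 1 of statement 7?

With 5-note cells, note 1 of each statement runs B3, G3, E3, C#3, A2.
Each moves down a 3rd. Continuing: F#2 → D2.

D2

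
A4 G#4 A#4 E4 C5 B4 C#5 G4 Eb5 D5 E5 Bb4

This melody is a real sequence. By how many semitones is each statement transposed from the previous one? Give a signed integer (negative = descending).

With a 4-note motive the entries are A4, C5, Eb5, each up a 3rd from the previous.
A4→C5 is 72 − 69 = 3 semitones.

3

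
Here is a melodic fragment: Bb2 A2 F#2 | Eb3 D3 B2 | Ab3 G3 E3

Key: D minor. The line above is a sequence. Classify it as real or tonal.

Each cell has the same semitone pattern (-1, -3) — intervals are preserved exactly.
And F#2 lies outside D minor, so the sequence is real rather than tonal.

real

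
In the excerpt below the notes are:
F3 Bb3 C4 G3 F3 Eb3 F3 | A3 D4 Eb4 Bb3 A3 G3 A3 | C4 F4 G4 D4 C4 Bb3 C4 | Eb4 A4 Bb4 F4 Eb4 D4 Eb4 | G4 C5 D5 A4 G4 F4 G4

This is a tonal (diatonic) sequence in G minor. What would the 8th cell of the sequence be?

F5 Bb5 C6 G5 F5 Eb5 F5

The 7-note cells begin on F3, A3, C4, Eb4, G4 — each up a 3rd from the last.
Extending up a 3rd: Bb4 → D5 → F5.
From F5 the diatonic shape gives F5 Bb5 C6 G5 F5 Eb5 F5.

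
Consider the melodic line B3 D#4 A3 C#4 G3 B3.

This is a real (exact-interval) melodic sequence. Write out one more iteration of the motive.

The 2-note cells begin on B3, A3, G3 — each down a 2nd from the last.
From F3 the exact shape gives F3 A3.

F3 A3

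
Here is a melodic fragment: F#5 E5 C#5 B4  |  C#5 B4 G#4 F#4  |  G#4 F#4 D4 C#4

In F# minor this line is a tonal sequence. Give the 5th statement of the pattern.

A3 G#3 E3 D3

Taking 4-note groups, the heads are F#5, C#5, G#4: the pattern moves down a 4th.
Carrying on: D4 → A3.
From A3 the diatonic shape gives A3 G#3 E3 D3.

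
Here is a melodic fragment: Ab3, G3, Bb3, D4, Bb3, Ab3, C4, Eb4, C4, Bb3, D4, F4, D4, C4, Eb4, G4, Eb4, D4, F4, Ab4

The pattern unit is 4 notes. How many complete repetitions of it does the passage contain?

5

20 notes in groups of 4 gives 20/4 = 5 statements.
Starts: Ab3, Bb3, C4, D4, Eb4 — each up a 2nd.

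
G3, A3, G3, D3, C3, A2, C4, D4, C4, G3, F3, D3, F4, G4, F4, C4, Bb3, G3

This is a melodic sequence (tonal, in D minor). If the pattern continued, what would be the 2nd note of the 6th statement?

With 6-note cells, note 2 of each statement runs A3, D4, G4.
Carrying that up a 4th forward: C5 → F5 → Bb5.

Bb5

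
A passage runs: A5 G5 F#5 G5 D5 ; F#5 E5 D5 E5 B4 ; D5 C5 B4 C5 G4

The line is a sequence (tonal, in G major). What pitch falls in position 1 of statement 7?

Grouping in 5s, the 1st note of each cell is A5, F#5, D5.
Extending down a 3rd: B4 → G4 → E4 → C4.

C4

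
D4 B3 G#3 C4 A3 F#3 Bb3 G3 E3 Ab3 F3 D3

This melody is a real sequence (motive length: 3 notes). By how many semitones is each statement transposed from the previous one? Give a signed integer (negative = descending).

-2

The 3-note cells begin on D4, C4, Bb3, Ab3 — each down a 2nd from the last.
D4 to C4 spans -2 semitones.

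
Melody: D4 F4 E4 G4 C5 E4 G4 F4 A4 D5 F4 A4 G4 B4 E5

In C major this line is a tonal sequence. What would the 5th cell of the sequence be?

A4 C5 B4 D5 G5

Taking 5-note groups, the heads are D4, E4, F4: the pattern moves up a 2nd.
Carrying on: G4 → A4.
Statement 5 starts on A4 and keeps the same diatonic contour: A4 C5 B4 D5 G5.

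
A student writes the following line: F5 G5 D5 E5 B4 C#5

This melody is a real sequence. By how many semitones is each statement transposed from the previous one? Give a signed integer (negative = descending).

-3

With a 2-note motive the entries are F5, D5, B4, each down a 3rd from the previous.
F5→D5 is 74 − 77 = -3 semitones.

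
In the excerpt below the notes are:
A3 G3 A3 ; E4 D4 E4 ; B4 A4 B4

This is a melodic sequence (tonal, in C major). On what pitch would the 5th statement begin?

With a 3-note motive the entries are A3, E4, B4, each up a 5th from the previous.
Extending the heads up a 5th: F5 → C6.

C6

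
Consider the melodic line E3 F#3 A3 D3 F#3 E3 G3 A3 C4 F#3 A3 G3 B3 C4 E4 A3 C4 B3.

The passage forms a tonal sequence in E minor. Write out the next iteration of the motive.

Unit = 6 notes; the statements start on E3, G3, B3, moving up a 3rd each time.
Statement 4 starts on D4 and keeps the same diatonic contour: D4 E4 G4 C4 E4 D4.

D4 E4 G4 C4 E4 D4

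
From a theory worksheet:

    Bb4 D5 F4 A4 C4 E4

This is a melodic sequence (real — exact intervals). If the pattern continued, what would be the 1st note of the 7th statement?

Grouping in 2s, the 1st note of each cell is Bb4, F4, C4.
Each moves down a 4th. Continuing: G3 → D3 → A2 → E2.

E2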